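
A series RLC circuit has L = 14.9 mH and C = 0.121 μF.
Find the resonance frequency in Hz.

Step 1 — Resonance condition Im(Z)=0 gives ω₀ = 1/√(LC).
Step 2 — ω₀ = 1/√(0.0149·1.21e-07) = 2.355e+04 rad/s.
Step 3 — f₀ = ω₀/(2π) = 3748 Hz.

f₀ = 3748 Hz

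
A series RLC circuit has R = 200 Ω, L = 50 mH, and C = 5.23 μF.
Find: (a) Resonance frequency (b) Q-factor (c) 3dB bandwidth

Step 1 — Resonance: ω₀ = 1/√(LC) = 1/√(0.05·5.23e-06) = 1956 rad/s.
Step 2 — f₀ = ω₀/(2π) = 311.2 Hz.
Step 3 — Series Q: Q = ω₀L/R = 1956·0.05/200 = 0.4889.
Step 4 — Bandwidth: Δω = ω₀/Q = 4000 rad/s; BW = Δω/(2π) = 636.6 Hz.

(a) f₀ = 311.2 Hz  (b) Q = 0.4889  (c) BW = 636.6 Hz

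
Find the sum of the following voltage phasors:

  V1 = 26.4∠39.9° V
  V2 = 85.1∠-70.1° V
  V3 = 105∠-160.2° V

Step 1 — Convert each phasor to rectangular form:
  V1 = 26.4·(cos(39.9°) + j·sin(39.9°)) = 20.25 + j16.93 V
  V2 = 85.1·(cos(-70.1°) + j·sin(-70.1°)) = 28.97 - j80.02 V
  V3 = 105·(cos(-160.2°) + j·sin(-160.2°)) = -98.79 - j35.57 V
Step 2 — Sum components: V_total = -49.57 - j98.65 V.
Step 3 — Convert to polar: |V_total| = 110.4 V, ∠V_total = -116.7°.

V_total = 110.4∠-116.7° V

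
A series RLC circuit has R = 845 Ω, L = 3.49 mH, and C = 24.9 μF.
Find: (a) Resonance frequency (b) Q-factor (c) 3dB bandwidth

Step 1 — Resonance: ω₀ = 1/√(LC) = 1/√(0.00349·2.49e-05) = 3392 rad/s.
Step 2 — f₀ = ω₀/(2π) = 539.9 Hz.
Step 3 — Series Q: Q = ω₀L/R = 3392·0.00349/845 = 0.01401.
Step 4 — Bandwidth: Δω = ω₀/Q = 2.421e+05 rad/s; BW = Δω/(2π) = 3.853e+04 Hz.

(a) f₀ = 539.9 Hz  (b) Q = 0.01401  (c) BW = 3.853e+04 Hz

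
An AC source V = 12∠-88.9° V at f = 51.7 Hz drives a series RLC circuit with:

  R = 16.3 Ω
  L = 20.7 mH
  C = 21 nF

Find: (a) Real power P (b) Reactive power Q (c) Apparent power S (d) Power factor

Step 1 — Angular frequency: ω = 2π·f = 2π·51.7 = 324.8 rad/s.
Step 2 — Component impedances:
  R: Z = R = 16.3 Ω
  L: Z = jωL = j·324.8·0.0207 = 0 + j6.724 Ω
  C: Z = 1/(jωC) = -j/(ω·C) = 0 - j1.466e+05 Ω
Step 3 — Series combination: Z_total = R + L + C = 16.3 - j1.466e+05 Ω = 1.466e+05∠-90.0° Ω.
Step 4 — Source phasor: V = 12∠-88.9° V = 0.2304 - j12 V.
Step 5 — Current: I = V / Z = 8.185e-05 + j1.562e-06 A = 8.186e-05∠1.1° A.
Step 6 — Complex power: S = V·I* = 1.092e-07 - j0.0009824 VA.
Step 7 — Real power: P = Re(S) = 1.092e-07 W.
Step 8 — Reactive power: Q = Im(S) = -0.0009824 VAR.
Step 9 — Apparent power: |S| = 0.0009824 VA.
Step 10 — Power factor: PF = P/|S| = 0.0001112 (leading).

(a) P = 1.092e-07 W  (b) Q = -0.0009824 VAR  (c) S = 0.0009824 VA  (d) PF = 0.0001112 (leading)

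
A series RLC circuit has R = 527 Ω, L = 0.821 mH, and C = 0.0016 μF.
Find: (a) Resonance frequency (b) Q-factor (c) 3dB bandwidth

Step 1 — Resonance condition Im(Z)=0 gives ω₀ = 1/√(LC).
Step 2 — ω₀ = 1/√(0.000821·1.6e-09) = 8.725e+05 rad/s.
Step 3 — f₀ = ω₀/(2π) = 1.389e+05 Hz.
Step 4 — Series Q: Q = ω₀L/R = 8.725e+05·0.000821/527 = 1.359.
Step 5 — 3dB bandwidth: Δω = ω₀/Q = 6.419e+05 rad/s; BW = Δω/(2π) = 1.022e+05 Hz.

(a) f₀ = 1.389e+05 Hz  (b) Q = 1.359  (c) BW = 1.022e+05 Hz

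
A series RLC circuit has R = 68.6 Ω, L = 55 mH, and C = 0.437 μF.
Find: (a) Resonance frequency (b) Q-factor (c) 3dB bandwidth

Step 1 — Resonance condition Im(Z)=0 gives ω₀ = 1/√(LC).
Step 2 — ω₀ = 1/√(0.055·4.37e-07) = 6450 rad/s.
Step 3 — f₀ = ω₀/(2π) = 1027 Hz.
Step 4 — Series Q: Q = ω₀L/R = 6450·0.055/68.6 = 5.171.
Step 5 — 3dB bandwidth: Δω = ω₀/Q = 1247 rad/s; BW = Δω/(2π) = 198.5 Hz.

(a) f₀ = 1027 Hz  (b) Q = 5.171  (c) BW = 198.5 Hz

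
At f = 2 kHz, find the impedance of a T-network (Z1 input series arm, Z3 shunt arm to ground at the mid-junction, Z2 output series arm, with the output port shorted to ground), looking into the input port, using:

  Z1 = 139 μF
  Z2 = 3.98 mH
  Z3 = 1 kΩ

Step 1 — Angular frequency: ω = 2π·f = 2π·2000 = 1.257e+04 rad/s.
Step 2 — Component impedances:
  Z1: Z = 1/(jωC) = -j/(ω·C) = 0 - j0.5725 Ω
  Z2: Z = jωL = j·1.257e+04·0.00398 = 0 + j50.01 Ω
  Z3: Z = R = 1000 Ω
Step 3 — With the output port shorted to ground, the output series arm Z2 runs from the junction to ground; the shunt arm Z3 also runs from the junction to ground. They appear in parallel: Z3 || Z2 = 2.495 + j49.89 Ω.
Step 4 — Series with input arm Z1: Z_in = Z1 + (Z3 || Z2) = 2.495 + j49.32 Ω = 49.38∠87.1° Ω.

Z = 2.495 + j49.32 Ω = 49.38∠87.1° Ω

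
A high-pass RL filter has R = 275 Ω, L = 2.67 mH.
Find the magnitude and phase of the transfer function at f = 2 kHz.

Step 1 — Angular frequency: ω = 2π·2000 = 1.257e+04 rad/s.
Step 2 — Transfer function: H(jω) = jωL/(R + jωL).
Step 3 — Numerator jωL = j·33.55; denominator R + jωL = 275 + j33.55.
Step 4 — H = 0.01467 + j0.1202.
Step 5 — Magnitude: |H| = 0.1211 (-18.3 dB); phase: φ = 83.0°.

|H| = 0.1211 (-18.3 dB), φ = 83.0°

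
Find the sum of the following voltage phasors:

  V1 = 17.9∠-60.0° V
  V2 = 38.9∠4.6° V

Step 1 — Convert each phasor to rectangular form:
  V1 = 17.9·(cos(-60.0°) + j·sin(-60.0°)) = 8.95 - j15.5 V
  V2 = 38.9·(cos(4.6°) + j·sin(4.6°)) = 38.77 + j3.12 V
Step 2 — Sum components: V_total = 47.72 - j12.38 V.
Step 3 — Convert to polar: |V_total| = 49.3 V, ∠V_total = -14.5°.

V_total = 49.3∠-14.5° V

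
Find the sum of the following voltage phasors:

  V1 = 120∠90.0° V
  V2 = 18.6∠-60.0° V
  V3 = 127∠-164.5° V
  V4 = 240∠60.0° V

Step 1 — Convert each phasor to rectangular form:
  V1 = 120·(cos(90.0°) + j·sin(90.0°)) = 0 + j120 V
  V2 = 18.6·(cos(-60.0°) + j·sin(-60.0°)) = 9.3 - j16.11 V
  V3 = 127·(cos(-164.5°) + j·sin(-164.5°)) = -122.4 - j33.94 V
  V4 = 240·(cos(60.0°) + j·sin(60.0°)) = 120 + j207.8 V
Step 2 — Sum components: V_total = 6.919 + j277.8 V.
Step 3 — Convert to polar: |V_total| = 277.9 V, ∠V_total = 88.6°.

V_total = 277.9∠88.6° V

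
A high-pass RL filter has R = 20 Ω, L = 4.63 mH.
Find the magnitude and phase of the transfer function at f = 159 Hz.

Step 1 — Angular frequency: ω = 2π·159 = 999 rad/s.
Step 2 — Transfer function: H(jω) = jωL/(R + jωL).
Step 3 — Numerator jωL = j·4.625; denominator R + jωL = 20 + j4.625.
Step 4 — H = 0.05077 + j0.2195.
Step 5 — Magnitude: |H| = 0.2253 (-12.9 dB); phase: φ = 77.0°.

|H| = 0.2253 (-12.9 dB), φ = 77.0°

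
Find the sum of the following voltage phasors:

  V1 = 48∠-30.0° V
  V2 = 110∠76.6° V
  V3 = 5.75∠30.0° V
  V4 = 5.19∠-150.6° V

Step 1 — Convert each phasor to rectangular form:
  V1 = 48·(cos(-30.0°) + j·sin(-30.0°)) = 41.57 - j24 V
  V2 = 110·(cos(76.6°) + j·sin(76.6°)) = 25.49 + j107 V
  V3 = 5.75·(cos(30.0°) + j·sin(30.0°)) = 4.98 + j2.875 V
  V4 = 5.19·(cos(-150.6°) + j·sin(-150.6°)) = -4.522 - j2.548 V
Step 2 — Sum components: V_total = 67.52 + j83.33 V.
Step 3 — Convert to polar: |V_total| = 107.3 V, ∠V_total = 51.0°.

V_total = 107.3∠51.0° V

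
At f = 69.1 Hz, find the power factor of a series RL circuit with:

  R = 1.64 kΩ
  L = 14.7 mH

Step 1 — Angular frequency: ω = 2π·f = 2π·69.1 = 434.2 rad/s.
Step 2 — Component impedances:
  R: Z = R = 1640 Ω
  L: Z = jωL = j·434.2·0.0147 = 0 + j6.382 Ω
Step 3 — Series combination: Z_total = R + L = 1640 + j6.382 Ω = 1640∠0.2° Ω.
Step 4 — Power factor: PF = cos(φ) = Re(Z)/|Z| = 1640/1640 = 1.
Step 5 — Type: Im(Z) = 6.382 ⇒ lagging (phase φ = 0.2°).

PF = 1 (lagging, φ = 0.2°)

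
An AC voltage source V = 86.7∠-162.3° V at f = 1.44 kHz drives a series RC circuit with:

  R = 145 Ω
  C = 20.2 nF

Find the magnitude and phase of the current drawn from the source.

Step 1 — Angular frequency: ω = 2π·f = 2π·1440 = 9048 rad/s.
Step 2 — Component impedances:
  R: Z = R = 145 Ω
  C: Z = 1/(jωC) = -j/(ω·C) = 0 - j5471 Ω
Step 3 — Series combination: Z_total = R + C = 145 - j5471 Ω = 5473∠-88.5° Ω.
Step 4 — Source phasor: V = 86.7∠-162.3° V = -82.6 - j26.36 V.
Step 5 — Ohm's law: I = V / Z_total = (-82.6 - j26.36) / (145 - j5471) = 0.004414 - j0.01521 A.
Step 6 — Convert to polar: |I| = 0.01584 A, ∠I = -73.8°.

I = 0.01584∠-73.8° A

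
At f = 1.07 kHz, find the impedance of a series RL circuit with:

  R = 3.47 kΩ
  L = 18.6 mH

Step 1 — Angular frequency: ω = 2π·f = 2π·1070 = 6723 rad/s.
Step 2 — Component impedances:
  R: Z = R = 3470 Ω
  L: Z = jωL = j·6723·0.0186 = 0 + j125 Ω
Step 3 — Series combination: Z_total = R + L = 3470 + j125 Ω = 3472∠2.1° Ω.

Z = 3470 + j125 Ω = 3472∠2.1° Ω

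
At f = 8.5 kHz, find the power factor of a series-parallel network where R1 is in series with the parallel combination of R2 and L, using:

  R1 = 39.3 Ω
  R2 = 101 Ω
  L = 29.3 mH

Step 1 — Angular frequency: ω = 2π·f = 2π·8500 = 5.341e+04 rad/s.
Step 2 — Component impedances:
  R1: Z = R = 39.3 Ω
  R2: Z = R = 101 Ω
  L: Z = jωL = j·5.341e+04·0.0293 = 0 + j1565 Ω
Step 3 — Parallel branch: R2 || L = 1/(1/R2 + 1/L) = 100.6 + j6.492 Ω.
Step 4 — Series with R1: Z_total = R1 + (R2 || L) = 139.9 + j6.492 Ω = 140∠2.7° Ω.
Step 5 — Power factor: PF = cos(φ) = Re(Z)/|Z| = 139.88/140.03 = 0.9989.
Step 6 — Type: Im(Z) = 6.492 ⇒ lagging (phase φ = 2.7°).

PF = 0.9989 (lagging, φ = 2.7°)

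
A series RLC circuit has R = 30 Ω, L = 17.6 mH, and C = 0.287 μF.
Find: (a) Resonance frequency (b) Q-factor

Step 1 — Resonance condition Im(Z)=0 gives ω₀ = 1/√(LC).
Step 2 — ω₀ = 1/√(0.0176·2.87e-07) = 1.407e+04 rad/s.
Step 3 — f₀ = ω₀/(2π) = 2239 Hz.
Step 4 — Series Q: Q = ω₀L/R = 1.407e+04·0.0176/30 = 8.255.

(a) f₀ = 2239 Hz  (b) Q = 8.255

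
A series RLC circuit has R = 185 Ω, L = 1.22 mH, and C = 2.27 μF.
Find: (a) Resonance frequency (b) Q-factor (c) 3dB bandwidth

Step 1 — Resonance condition Im(Z)=0 gives ω₀ = 1/√(LC).
Step 2 — ω₀ = 1/√(0.00122·2.27e-06) = 1.9e+04 rad/s.
Step 3 — f₀ = ω₀/(2π) = 3024 Hz.
Step 4 — Series Q: Q = ω₀L/R = 1.9e+04·0.00122/185 = 0.1253.
Step 5 — 3dB bandwidth: Δω = ω₀/Q = 1.516e+05 rad/s; BW = Δω/(2π) = 2.413e+04 Hz.

(a) f₀ = 3024 Hz  (b) Q = 0.1253  (c) BW = 2.413e+04 Hz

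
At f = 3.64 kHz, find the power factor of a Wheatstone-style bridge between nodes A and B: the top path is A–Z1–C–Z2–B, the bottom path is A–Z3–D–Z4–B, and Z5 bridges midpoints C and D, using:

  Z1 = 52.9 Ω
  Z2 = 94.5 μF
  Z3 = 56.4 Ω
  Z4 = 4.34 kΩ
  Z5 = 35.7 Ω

Step 1 — Angular frequency: ω = 2π·f = 2π·3640 = 2.287e+04 rad/s.
Step 2 — Component impedances:
  Z1: Z = R = 52.9 Ω
  Z2: Z = 1/(jωC) = -j/(ω·C) = 0 - j0.4627 Ω
  Z3: Z = R = 56.4 Ω
  Z4: Z = R = 4340 Ω
  Z5: Z = R = 35.7 Ω
Step 3 — Bridge requires nodal analysis (the Z5 bridge couples midpoints C and D, so the two paths cannot be reduced to a simple series/parallel combination). Setting node B to ground and injecting 1 A at node A, the 3-node admittance system at A, C, D solves to V_A = Z_AB = 33.56 - j0.4599 Ω = 33.56∠-0.8° Ω.
Step 4 — Power factor: PF = cos(φ) = Re(Z)/|Z| = 33.562/33.565 = 0.9999.
Step 5 — Type: Im(Z) = -0.4599 ⇒ leading (phase φ = -0.8°).

PF = 0.9999 (leading, φ = -0.8°)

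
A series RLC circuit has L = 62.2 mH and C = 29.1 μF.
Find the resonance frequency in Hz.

Step 1 — Resonance condition Im(Z)=0 gives ω₀ = 1/√(LC).
Step 2 — ω₀ = 1/√(0.0622·2.91e-05) = 743.3 rad/s.
Step 3 — f₀ = ω₀/(2π) = 118.3 Hz.

f₀ = 118.3 Hz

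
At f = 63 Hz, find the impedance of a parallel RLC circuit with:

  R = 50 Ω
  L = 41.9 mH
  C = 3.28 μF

Step 1 — Angular frequency: ω = 2π·f = 2π·63 = 395.8 rad/s.
Step 2 — Component impedances:
  R: Z = R = 50 Ω
  L: Z = jωL = j·395.8·0.0419 = 0 + j16.59 Ω
  C: Z = 1/(jωC) = -j/(ω·C) = 0 - j770.2 Ω
Step 3 — Parallel combination: 1/Z_total = 1/R + 1/L + 1/C; Z_total = 5.154 + j15.2 Ω = 16.05∠71.3° Ω.

Z = 5.154 + j15.2 Ω = 16.05∠71.3° Ω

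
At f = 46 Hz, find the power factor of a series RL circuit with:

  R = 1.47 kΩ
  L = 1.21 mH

Step 1 — Angular frequency: ω = 2π·f = 2π·46 = 289 rad/s.
Step 2 — Component impedances:
  R: Z = R = 1470 Ω
  L: Z = jωL = j·289·0.00121 = 0 + j0.3497 Ω
Step 3 — Series combination: Z_total = R + L = 1470 + j0.3497 Ω = 1470∠0.0° Ω.
Step 4 — Power factor: PF = cos(φ) = Re(Z)/|Z| = 1470/1470 = 1.
Step 5 — Type: Im(Z) = 0.3497 ⇒ lagging (phase φ = 0.0°).

PF = 1 (lagging, φ = 0.0°)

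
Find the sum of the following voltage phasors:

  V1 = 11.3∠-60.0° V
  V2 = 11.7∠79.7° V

Step 1 — Convert each phasor to rectangular form:
  V1 = 11.3·(cos(-60.0°) + j·sin(-60.0°)) = 5.65 - j9.786 V
  V2 = 11.7·(cos(79.7°) + j·sin(79.7°)) = 2.092 + j11.51 V
Step 2 — Sum components: V_total = 7.742 + j1.725 V.
Step 3 — Convert to polar: |V_total| = 7.932 V, ∠V_total = 12.6°.

V_total = 7.932∠12.6° V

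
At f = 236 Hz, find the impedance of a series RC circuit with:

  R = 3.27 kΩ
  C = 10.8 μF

Step 1 — Angular frequency: ω = 2π·f = 2π·236 = 1483 rad/s.
Step 2 — Component impedances:
  R: Z = R = 3270 Ω
  C: Z = 1/(jωC) = -j/(ω·C) = 0 - j62.44 Ω
Step 3 — Series combination: Z_total = R + C = 3270 - j62.44 Ω = 3271∠-1.1° Ω.

Z = 3270 - j62.44 Ω = 3271∠-1.1° Ω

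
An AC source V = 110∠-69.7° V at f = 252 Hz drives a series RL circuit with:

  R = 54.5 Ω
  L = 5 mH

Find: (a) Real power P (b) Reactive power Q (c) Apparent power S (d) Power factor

Step 1 — Angular frequency: ω = 2π·f = 2π·252 = 1583 rad/s.
Step 2 — Component impedances:
  R: Z = R = 54.5 Ω
  L: Z = jωL = j·1583·0.005 = 0 + j7.917 Ω
Step 3 — Series combination: Z_total = R + L = 54.5 + j7.917 Ω = 55.07∠8.3° Ω.
Step 4 — Source phasor: V = 110∠-69.7° V = 38.16 - j103.2 V.
Step 5 — Current: I = V / Z = 0.4165 - j1.953 A = 1.997∠-78.0° A.
Step 6 — Complex power: S = V·I* = 217.4 + j31.58 VA.
Step 7 — Real power: P = Re(S) = 217.4 W.
Step 8 — Reactive power: Q = Im(S) = 31.58 VAR.
Step 9 — Apparent power: |S| = 219.7 VA.
Step 10 — Power factor: PF = P/|S| = 0.9896 (lagging).

(a) P = 217.4 W  (b) Q = 31.58 VAR  (c) S = 219.7 VA  (d) PF = 0.9896 (lagging)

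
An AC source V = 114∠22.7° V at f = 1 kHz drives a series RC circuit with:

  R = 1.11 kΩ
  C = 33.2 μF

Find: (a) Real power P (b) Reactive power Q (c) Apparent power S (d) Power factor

Step 1 — Angular frequency: ω = 2π·f = 2π·1000 = 6283 rad/s.
Step 2 — Component impedances:
  R: Z = R = 1110 Ω
  C: Z = 1/(jωC) = -j/(ω·C) = 0 - j4.794 Ω
Step 3 — Series combination: Z_total = R + C = 1110 - j4.794 Ω = 1110∠-0.2° Ω.
Step 4 — Source phasor: V = 114∠22.7° V = 105.2 + j43.99 V.
Step 5 — Current: I = V / Z = 0.09457 + j0.04004 A = 0.1027∠22.9° A.
Step 6 — Complex power: S = V·I* = 11.71 - j0.05056 VA.
Step 7 — Real power: P = Re(S) = 11.71 W.
Step 8 — Reactive power: Q = Im(S) = -0.05056 VAR.
Step 9 — Apparent power: |S| = 11.71 VA.
Step 10 — Power factor: PF = P/|S| = 1 (leading).

(a) P = 11.71 W  (b) Q = -0.05056 VAR  (c) S = 11.71 VA  (d) PF = 1 (leading)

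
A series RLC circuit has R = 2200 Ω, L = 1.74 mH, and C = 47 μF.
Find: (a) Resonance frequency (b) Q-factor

Step 1 — Resonance condition Im(Z)=0 gives ω₀ = 1/√(LC).
Step 2 — ω₀ = 1/√(0.00174·4.7e-05) = 3497 rad/s.
Step 3 — f₀ = ω₀/(2π) = 556.5 Hz.
Step 4 — Series Q: Q = ω₀L/R = 3497·0.00174/2200 = 0.002766.

(a) f₀ = 556.5 Hz  (b) Q = 0.002766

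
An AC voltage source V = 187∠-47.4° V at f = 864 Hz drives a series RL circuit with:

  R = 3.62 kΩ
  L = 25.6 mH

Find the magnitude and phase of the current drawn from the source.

Step 1 — Angular frequency: ω = 2π·f = 2π·864 = 5429 rad/s.
Step 2 — Component impedances:
  R: Z = R = 3620 Ω
  L: Z = jωL = j·5429·0.0256 = 0 + j139 Ω
Step 3 — Series combination: Z_total = R + L = 3620 + j139 Ω = 3623∠2.2° Ω.
Step 4 — Source phasor: V = 187∠-47.4° V = 126.6 - j137.7 V.
Step 5 — Ohm's law: I = V / Z_total = (126.6 - j137.7) / (3620 + j139) = 0.03346 - j0.03931 A.
Step 6 — Convert to polar: |I| = 0.05162 A, ∠I = -49.6°.

I = 0.05162∠-49.6° A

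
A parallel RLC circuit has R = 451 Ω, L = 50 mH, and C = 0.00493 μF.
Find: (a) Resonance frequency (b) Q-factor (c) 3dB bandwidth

Step 1 — Resonance: ω₀ = 1/√(LC) = 1/√(0.05·4.93e-09) = 6.369e+04 rad/s.
Step 2 — f₀ = ω₀/(2π) = 1.014e+04 Hz.
Step 3 — Parallel Q: Q = R/(ω₀L) = 451/(6.369e+04·0.05) = 0.1416.
Step 4 — Bandwidth: Δω = ω₀/Q = 4.498e+05 rad/s; BW = Δω/(2π) = 7.158e+04 Hz.

(a) f₀ = 1.014e+04 Hz  (b) Q = 0.1416  (c) BW = 7.158e+04 Hz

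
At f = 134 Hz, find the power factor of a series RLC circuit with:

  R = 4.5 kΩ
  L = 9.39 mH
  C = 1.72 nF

Step 1 — Angular frequency: ω = 2π·f = 2π·134 = 841.9 rad/s.
Step 2 — Component impedances:
  R: Z = R = 4500 Ω
  L: Z = jωL = j·841.9·0.00939 = 0 + j7.906 Ω
  C: Z = 1/(jωC) = -j/(ω·C) = 0 - j6.905e+05 Ω
Step 3 — Series combination: Z_total = R + L + C = 4500 - j6.905e+05 Ω = 6.905e+05∠-89.6° Ω.
Step 4 — Power factor: PF = cos(φ) = Re(Z)/|Z| = 4500/6.905e+05 = 0.006517.
Step 5 — Type: Im(Z) = -6.905e+05 ⇒ leading (phase φ = -89.6°).

PF = 0.006517 (leading, φ = -89.6°)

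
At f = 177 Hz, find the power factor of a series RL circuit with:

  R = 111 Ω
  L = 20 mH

Step 1 — Angular frequency: ω = 2π·f = 2π·177 = 1112 rad/s.
Step 2 — Component impedances:
  R: Z = R = 111 Ω
  L: Z = jωL = j·1112·0.02 = 0 + j22.24 Ω
Step 3 — Series combination: Z_total = R + L = 111 + j22.24 Ω = 113.2∠11.3° Ω.
Step 4 — Power factor: PF = cos(φ) = Re(Z)/|Z| = 111/113.21 = 0.9805.
Step 5 — Type: Im(Z) = 22.24 ⇒ lagging (phase φ = 11.3°).

PF = 0.9805 (lagging, φ = 11.3°)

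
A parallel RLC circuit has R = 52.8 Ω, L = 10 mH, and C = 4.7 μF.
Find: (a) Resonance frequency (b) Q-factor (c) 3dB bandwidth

Step 1 — Resonance: ω₀ = 1/√(LC) = 1/√(0.01·4.7e-06) = 4613 rad/s.
Step 2 — f₀ = ω₀/(2π) = 734.1 Hz.
Step 3 — Parallel Q: Q = R/(ω₀L) = 52.8/(4613·0.01) = 1.145.
Step 4 — Bandwidth: Δω = ω₀/Q = 4030 rad/s; BW = Δω/(2π) = 641.3 Hz.

(a) f₀ = 734.1 Hz  (b) Q = 1.145  (c) BW = 641.3 Hz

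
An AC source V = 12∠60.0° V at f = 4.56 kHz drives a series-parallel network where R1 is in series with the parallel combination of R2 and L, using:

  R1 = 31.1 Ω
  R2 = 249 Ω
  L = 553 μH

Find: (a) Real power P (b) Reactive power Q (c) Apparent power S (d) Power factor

Step 1 — Angular frequency: ω = 2π·f = 2π·4560 = 2.865e+04 rad/s.
Step 2 — Component impedances:
  R1: Z = R = 31.1 Ω
  R2: Z = R = 249 Ω
  L: Z = jωL = j·2.865e+04·0.000553 = 0 + j15.84 Ω
Step 3 — Parallel branch: R2 || L = 1/(1/R2 + 1/L) = 1.004 + j15.78 Ω.
Step 4 — Series with R1: Z_total = R1 + (R2 || L) = 32.1 + j15.78 Ω = 35.77∠26.2° Ω.
Step 5 — Source phasor: V = 12∠60.0° V = 6 + j10.39 V.
Step 6 — Current: I = V / Z = 0.2787 + j0.1867 A = 0.3355∠33.8° A.
Step 7 — Complex power: S = V·I* = 3.613 + j1.776 VA.
Step 8 — Real power: P = Re(S) = 3.613 W.
Step 9 — Reactive power: Q = Im(S) = 1.776 VAR.
Step 10 — Apparent power: |S| = 4.025 VA.
Step 11 — Power factor: PF = P/|S| = 0.8974 (lagging).

(a) P = 3.613 W  (b) Q = 1.776 VAR  (c) S = 4.025 VA  (d) PF = 0.8974 (lagging)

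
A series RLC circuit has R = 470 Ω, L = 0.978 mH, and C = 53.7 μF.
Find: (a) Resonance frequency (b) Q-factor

Step 1 — Resonance condition Im(Z)=0 gives ω₀ = 1/√(LC).
Step 2 — ω₀ = 1/√(0.000978·5.37e-05) = 4364 rad/s.
Step 3 — f₀ = ω₀/(2π) = 694.5 Hz.
Step 4 — Series Q: Q = ω₀L/R = 4364·0.000978/470 = 0.00908.

(a) f₀ = 694.5 Hz  (b) Q = 0.00908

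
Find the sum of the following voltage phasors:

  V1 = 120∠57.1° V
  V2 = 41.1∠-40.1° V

Step 1 — Convert each phasor to rectangular form:
  V1 = 120·(cos(57.1°) + j·sin(57.1°)) = 65.18 + j100.8 V
  V2 = 41.1·(cos(-40.1°) + j·sin(-40.1°)) = 31.44 - j26.47 V
Step 2 — Sum components: V_total = 96.62 + j74.28 V.
Step 3 — Convert to polar: |V_total| = 121.9 V, ∠V_total = 37.6°.

V_total = 121.9∠37.6° V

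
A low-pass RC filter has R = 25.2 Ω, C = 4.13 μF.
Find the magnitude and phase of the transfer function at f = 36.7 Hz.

Step 1 — Angular frequency: ω = 2π·36.7 = 230.6 rad/s.
Step 2 — Transfer function: H(jω) = 1/(1 + jωRC).
Step 3 — Denominator: 1 + jωRC = 1 + j·230.6·25.2·4.13e-06 = 1 + j0.024.
Step 4 — H = 0.9994 - j0.02399.
Step 5 — Magnitude: |H| = 0.9997 (-0.0 dB); phase: φ = -1.4°.

|H| = 0.9997 (-0.0 dB), φ = -1.4°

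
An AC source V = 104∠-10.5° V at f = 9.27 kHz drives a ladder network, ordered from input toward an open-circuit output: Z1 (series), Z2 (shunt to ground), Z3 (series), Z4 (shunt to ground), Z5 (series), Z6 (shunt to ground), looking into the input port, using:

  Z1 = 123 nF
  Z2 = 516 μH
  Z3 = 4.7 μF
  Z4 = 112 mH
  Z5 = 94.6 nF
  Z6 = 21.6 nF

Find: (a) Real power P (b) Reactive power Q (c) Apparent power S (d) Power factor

Step 1 — Angular frequency: ω = 2π·f = 2π·9270 = 5.825e+04 rad/s.
Step 2 — Component impedances:
  Z1: Z = 1/(jωC) = -j/(ω·C) = 0 - j139.6 Ω
  Z2: Z = jωL = j·5.825e+04·0.000516 = 0 + j30.05 Ω
  Z3: Z = 1/(jωC) = -j/(ω·C) = 0 - j3.653 Ω
  Z4: Z = jωL = j·5.825e+04·0.112 = 0 + j6523 Ω
  Z5: Z = 1/(jωC) = -j/(ω·C) = 0 - j181.5 Ω
  Z6: Z = 1/(jωC) = -j/(ω·C) = 0 - j794.9 Ω
Step 3 — Ladder network (open output): work backward from the far end, alternating series and parallel combinations. Z_in = 0 - j108.7 Ω = 108.7∠-90.0° Ω.
Step 4 — Source phasor: V = 104∠-10.5° V = 102.3 - j18.95 V.
Step 5 — Current: I = V / Z = 0.1743 + j0.9405 A = 0.9565∠79.5° A.
Step 6 — Complex power: S = V·I* = 0 - j99.48 VA.
Step 7 — Real power: P = Re(S) = 0 W.
Step 8 — Reactive power: Q = Im(S) = -99.48 VAR.
Step 9 — Apparent power: |S| = 99.48 VA.
Step 10 — Power factor: PF = P/|S| = 0 (leading).

(a) P = 0 W  (b) Q = -99.48 VAR  (c) S = 99.48 VA  (d) PF = 0 (leading)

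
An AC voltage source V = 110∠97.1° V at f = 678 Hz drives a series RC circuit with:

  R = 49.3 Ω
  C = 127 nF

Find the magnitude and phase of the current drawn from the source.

Step 1 — Angular frequency: ω = 2π·f = 2π·678 = 4260 rad/s.
Step 2 — Component impedances:
  R: Z = R = 49.3 Ω
  C: Z = 1/(jωC) = -j/(ω·C) = 0 - j1848 Ω
Step 3 — Series combination: Z_total = R + C = 49.3 - j1848 Ω = 1849∠-88.5° Ω.
Step 4 — Source phasor: V = 110∠97.1° V = -13.6 + j109.2 V.
Step 5 — Ohm's law: I = V / Z_total = (-13.6 + j109.2) / (49.3 - j1848) = -0.05921 - j0.005777 A.
Step 6 — Convert to polar: |I| = 0.05949 A, ∠I = -174.4°.

I = 0.05949∠-174.4° A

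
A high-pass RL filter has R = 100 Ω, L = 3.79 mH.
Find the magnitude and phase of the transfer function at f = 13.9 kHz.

Step 1 — Angular frequency: ω = 2π·1.39e+04 = 8.734e+04 rad/s.
Step 2 — Transfer function: H(jω) = jωL/(R + jωL).
Step 3 — Numerator jωL = j·331; denominator R + jωL = 100 + j331.
Step 4 — H = 0.9164 + j0.2768.
Step 5 — Magnitude: |H| = 0.9573 (-0.4 dB); phase: φ = 16.8°.

|H| = 0.9573 (-0.4 dB), φ = 16.8°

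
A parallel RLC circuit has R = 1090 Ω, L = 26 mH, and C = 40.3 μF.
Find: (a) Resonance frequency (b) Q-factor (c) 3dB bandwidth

Step 1 — Resonance: ω₀ = 1/√(LC) = 1/√(0.026·4.03e-05) = 976.9 rad/s.
Step 2 — f₀ = ω₀/(2π) = 155.5 Hz.
Step 3 — Parallel Q: Q = R/(ω₀L) = 1090/(976.9·0.026) = 42.91.
Step 4 — Bandwidth: Δω = ω₀/Q = 22.77 rad/s; BW = Δω/(2π) = 3.623 Hz.

(a) f₀ = 155.5 Hz  (b) Q = 42.91  (c) BW = 3.623 Hz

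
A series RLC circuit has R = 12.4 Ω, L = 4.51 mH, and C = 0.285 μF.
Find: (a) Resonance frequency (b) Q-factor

Step 1 — Resonance condition Im(Z)=0 gives ω₀ = 1/√(LC).
Step 2 — ω₀ = 1/√(0.00451·2.85e-07) = 2.789e+04 rad/s.
Step 3 — f₀ = ω₀/(2π) = 4439 Hz.
Step 4 — Series Q: Q = ω₀L/R = 2.789e+04·0.00451/12.4 = 10.14.

(a) f₀ = 4439 Hz  (b) Q = 10.14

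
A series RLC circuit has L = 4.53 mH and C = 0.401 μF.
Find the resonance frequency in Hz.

Step 1 — Resonance condition Im(Z)=0 gives ω₀ = 1/√(LC).
Step 2 — ω₀ = 1/√(0.00453·4.01e-07) = 2.346e+04 rad/s.
Step 3 — f₀ = ω₀/(2π) = 3734 Hz.

f₀ = 3734 Hz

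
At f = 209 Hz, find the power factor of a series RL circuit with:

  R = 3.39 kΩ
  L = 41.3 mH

Step 1 — Angular frequency: ω = 2π·f = 2π·209 = 1313 rad/s.
Step 2 — Component impedances:
  R: Z = R = 3390 Ω
  L: Z = jωL = j·1313·0.0413 = 0 + j54.23 Ω
Step 3 — Series combination: Z_total = R + L = 3390 + j54.23 Ω = 3390∠0.9° Ω.
Step 4 — Power factor: PF = cos(φ) = Re(Z)/|Z| = 3390/3390.4 = 0.9999.
Step 5 — Type: Im(Z) = 54.23 ⇒ lagging (phase φ = 0.9°).

PF = 0.9999 (lagging, φ = 0.9°)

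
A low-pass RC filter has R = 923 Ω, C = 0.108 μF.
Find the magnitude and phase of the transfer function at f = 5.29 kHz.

Step 1 — Angular frequency: ω = 2π·5290 = 3.324e+04 rad/s.
Step 2 — Transfer function: H(jω) = 1/(1 + jωRC).
Step 3 — Denominator: 1 + jωRC = 1 + j·3.324e+04·923·1.08e-07 = 1 + j3.313.
Step 4 — H = 0.08349 - j0.2766.
Step 5 — Magnitude: |H| = 0.2889 (-10.8 dB); phase: φ = -73.2°.

|H| = 0.2889 (-10.8 dB), φ = -73.2°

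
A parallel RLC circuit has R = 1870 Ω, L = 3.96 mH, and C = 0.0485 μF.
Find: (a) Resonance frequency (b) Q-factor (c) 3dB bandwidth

Step 1 — Resonance: ω₀ = 1/√(LC) = 1/√(0.00396·4.85e-08) = 7.216e+04 rad/s.
Step 2 — f₀ = ω₀/(2π) = 1.148e+04 Hz.
Step 3 — Parallel Q: Q = R/(ω₀L) = 1870/(7.216e+04·0.00396) = 6.544.
Step 4 — Bandwidth: Δω = ω₀/Q = 1.103e+04 rad/s; BW = Δω/(2π) = 1755 Hz.

(a) f₀ = 1.148e+04 Hz  (b) Q = 6.544  (c) BW = 1755 Hz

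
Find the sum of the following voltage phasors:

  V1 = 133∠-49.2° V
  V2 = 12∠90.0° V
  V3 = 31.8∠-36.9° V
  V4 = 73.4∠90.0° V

Step 1 — Convert each phasor to rectangular form:
  V1 = 133·(cos(-49.2°) + j·sin(-49.2°)) = 86.9 - j100.7 V
  V2 = 12·(cos(90.0°) + j·sin(90.0°)) = 0 + j12 V
  V3 = 31.8·(cos(-36.9°) + j·sin(-36.9°)) = 25.43 - j19.09 V
  V4 = 73.4·(cos(90.0°) + j·sin(90.0°)) = 0 + j73.4 V
Step 2 — Sum components: V_total = 112.3 - j34.37 V.
Step 3 — Convert to polar: |V_total| = 117.5 V, ∠V_total = -17.0°.

V_total = 117.5∠-17.0° V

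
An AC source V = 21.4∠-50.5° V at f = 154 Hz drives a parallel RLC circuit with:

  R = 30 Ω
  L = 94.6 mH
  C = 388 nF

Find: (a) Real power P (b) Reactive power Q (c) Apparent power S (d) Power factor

Step 1 — Angular frequency: ω = 2π·f = 2π·154 = 967.6 rad/s.
Step 2 — Component impedances:
  R: Z = R = 30 Ω
  L: Z = jωL = j·967.6·0.0946 = 0 + j91.54 Ω
  C: Z = 1/(jωC) = -j/(ω·C) = 0 - j2664 Ω
Step 3 — Parallel combination: 1/Z_total = 1/R + 1/L + 1/C; Z_total = 27.27 + j8.63 Ω = 28.6∠17.6° Ω.
Step 4 — Source phasor: V = 21.4∠-50.5° V = 13.61 - j16.51 V.
Step 5 — Current: I = V / Z = 0.2795 - j0.694 A = 0.7482∠-68.1° A.
Step 6 — Complex power: S = V·I* = 15.27 + j4.831 VA.
Step 7 — Real power: P = Re(S) = 15.27 W.
Step 8 — Reactive power: Q = Im(S) = 4.831 VAR.
Step 9 — Apparent power: |S| = 16.01 VA.
Step 10 — Power factor: PF = P/|S| = 0.9534 (lagging).

(a) P = 15.27 W  (b) Q = 4.831 VAR  (c) S = 16.01 VA  (d) PF = 0.9534 (lagging)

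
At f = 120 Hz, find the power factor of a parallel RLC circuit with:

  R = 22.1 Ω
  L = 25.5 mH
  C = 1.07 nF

Step 1 — Angular frequency: ω = 2π·f = 2π·120 = 754 rad/s.
Step 2 — Component impedances:
  R: Z = R = 22.1 Ω
  L: Z = jωL = j·754·0.0255 = 0 + j19.23 Ω
  C: Z = 1/(jωC) = -j/(ω·C) = 0 - j1.24e+06 Ω
Step 3 — Parallel combination: 1/Z_total = 1/R + 1/L + 1/C; Z_total = 9.521 + j10.94 Ω = 14.51∠49.0° Ω.
Step 4 — Power factor: PF = cos(φ) = Re(Z)/|Z| = 9.52094/14.5056 = 0.6564.
Step 5 — Type: Im(Z) = 10.94 ⇒ lagging (phase φ = 49.0°).

PF = 0.6564 (lagging, φ = 49.0°)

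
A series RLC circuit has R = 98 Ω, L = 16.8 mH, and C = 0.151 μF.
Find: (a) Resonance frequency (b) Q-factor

Step 1 — Resonance condition Im(Z)=0 gives ω₀ = 1/√(LC).
Step 2 — ω₀ = 1/√(0.0168·1.51e-07) = 1.985e+04 rad/s.
Step 3 — f₀ = ω₀/(2π) = 3160 Hz.
Step 4 — Series Q: Q = ω₀L/R = 1.985e+04·0.0168/98 = 3.404.

(a) f₀ = 3160 Hz  (b) Q = 3.404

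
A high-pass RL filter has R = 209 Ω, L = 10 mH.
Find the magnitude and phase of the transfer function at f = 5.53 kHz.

Step 1 — Angular frequency: ω = 2π·5530 = 3.475e+04 rad/s.
Step 2 — Transfer function: H(jω) = jωL/(R + jωL).
Step 3 — Numerator jωL = j·347.5; denominator R + jωL = 209 + j347.5.
Step 4 — H = 0.7343 + j0.4417.
Step 5 — Magnitude: |H| = 0.8569 (-1.3 dB); phase: φ = 31.0°.

|H| = 0.8569 (-1.3 dB), φ = 31.0°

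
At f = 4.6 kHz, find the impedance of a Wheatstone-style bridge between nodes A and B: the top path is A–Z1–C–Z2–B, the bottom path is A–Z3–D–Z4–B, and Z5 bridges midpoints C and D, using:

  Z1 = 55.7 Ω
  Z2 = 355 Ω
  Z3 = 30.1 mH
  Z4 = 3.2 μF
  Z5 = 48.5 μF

Step 1 — Angular frequency: ω = 2π·f = 2π·4600 = 2.89e+04 rad/s.
Step 2 — Component impedances:
  Z1: Z = R = 55.7 Ω
  Z2: Z = R = 355 Ω
  Z3: Z = jωL = j·2.89e+04·0.0301 = 0 + j870 Ω
  Z4: Z = 1/(jωC) = -j/(ω·C) = 0 - j10.81 Ω
  Z5: Z = 1/(jωC) = -j/(ω·C) = 0 - j0.7134 Ω
Step 3 — Bridge requires nodal analysis (the Z5 bridge couples midpoints C and D, so the two paths cannot be reduced to a simple series/parallel combination). Setting node B to ground and injecting 1 A at node A, the 3-node admittance system at A, C, D solves to V_A = Z_AB = 55.94 - j7.951 Ω = 56.5∠-8.1° Ω.

Z = 55.94 - j7.951 Ω = 56.5∠-8.1° Ω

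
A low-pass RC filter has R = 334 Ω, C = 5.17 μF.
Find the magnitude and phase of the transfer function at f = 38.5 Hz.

Step 1 — Angular frequency: ω = 2π·38.5 = 241.9 rad/s.
Step 2 — Transfer function: H(jω) = 1/(1 + jωRC).
Step 3 — Denominator: 1 + jωRC = 1 + j·241.9·334·5.17e-06 = 1 + j0.4177.
Step 4 — H = 0.8514 - j0.3557.
Step 5 — Magnitude: |H| = 0.9227 (-0.7 dB); phase: φ = -22.7°.

|H| = 0.9227 (-0.7 dB), φ = -22.7°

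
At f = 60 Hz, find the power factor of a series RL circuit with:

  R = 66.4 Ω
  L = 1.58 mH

Step 1 — Angular frequency: ω = 2π·f = 2π·60 = 377 rad/s.
Step 2 — Component impedances:
  R: Z = R = 66.4 Ω
  L: Z = jωL = j·377·0.00158 = 0 + j0.5956 Ω
Step 3 — Series combination: Z_total = R + L = 66.4 + j0.5956 Ω = 66.4∠0.5° Ω.
Step 4 — Power factor: PF = cos(φ) = Re(Z)/|Z| = 66.4/66.4 = 1.
Step 5 — Type: Im(Z) = 0.5956 ⇒ lagging (phase φ = 0.5°).

PF = 1 (lagging, φ = 0.5°)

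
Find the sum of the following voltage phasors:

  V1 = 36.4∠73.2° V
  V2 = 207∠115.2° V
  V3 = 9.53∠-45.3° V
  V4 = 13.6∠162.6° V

Step 1 — Convert each phasor to rectangular form:
  V1 = 36.4·(cos(73.2°) + j·sin(73.2°)) = 10.52 + j34.85 V
  V2 = 207·(cos(115.2°) + j·sin(115.2°)) = -88.14 + j187.3 V
  V3 = 9.53·(cos(-45.3°) + j·sin(-45.3°)) = 6.703 - j6.774 V
  V4 = 13.6·(cos(162.6°) + j·sin(162.6°)) = -12.98 + j4.067 V
Step 2 — Sum components: V_total = -83.89 + j219.4 V.
Step 3 — Convert to polar: |V_total| = 234.9 V, ∠V_total = 110.9°.

V_total = 234.9∠110.9° V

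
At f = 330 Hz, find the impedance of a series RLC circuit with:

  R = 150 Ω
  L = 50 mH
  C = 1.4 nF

Step 1 — Angular frequency: ω = 2π·f = 2π·330 = 2073 rad/s.
Step 2 — Component impedances:
  R: Z = R = 150 Ω
  L: Z = jωL = j·2073·0.05 = 0 + j103.7 Ω
  C: Z = 1/(jωC) = -j/(ω·C) = 0 - j3.445e+05 Ω
Step 3 — Series combination: Z_total = R + L + C = 150 - j3.444e+05 Ω = 3.444e+05∠-90.0° Ω.

Z = 150 - j3.444e+05 Ω = 3.444e+05∠-90.0° Ω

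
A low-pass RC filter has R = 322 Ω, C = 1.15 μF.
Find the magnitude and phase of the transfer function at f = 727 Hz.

Step 1 — Angular frequency: ω = 2π·727 = 4568 rad/s.
Step 2 — Transfer function: H(jω) = 1/(1 + jωRC).
Step 3 — Denominator: 1 + jωRC = 1 + j·4568·322·1.15e-06 = 1 + j1.691.
Step 4 — H = 0.259 - j0.4381.
Step 5 — Magnitude: |H| = 0.5089 (-5.9 dB); phase: φ = -59.4°.

|H| = 0.5089 (-5.9 dB), φ = -59.4°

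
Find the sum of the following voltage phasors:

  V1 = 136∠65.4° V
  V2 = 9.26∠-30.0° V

Step 1 — Convert each phasor to rectangular form:
  V1 = 136·(cos(65.4°) + j·sin(65.4°)) = 56.61 + j123.7 V
  V2 = 9.26·(cos(-30.0°) + j·sin(-30.0°)) = 8.019 - j4.63 V
Step 2 — Sum components: V_total = 64.63 + j119 V.
Step 3 — Convert to polar: |V_total| = 135.4 V, ∠V_total = 61.5°.

V_total = 135.4∠61.5° V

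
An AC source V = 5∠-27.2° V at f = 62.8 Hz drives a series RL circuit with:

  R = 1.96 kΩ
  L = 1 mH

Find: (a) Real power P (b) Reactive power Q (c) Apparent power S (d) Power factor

Step 1 — Angular frequency: ω = 2π·f = 2π·62.8 = 394.6 rad/s.
Step 2 — Component impedances:
  R: Z = R = 1960 Ω
  L: Z = jωL = j·394.6·0.001 = 0 + j0.3946 Ω
Step 3 — Series combination: Z_total = R + L = 1960 + j0.3946 Ω = 1960∠0.0° Ω.
Step 4 — Source phasor: V = 5∠-27.2° V = 4.447 - j2.285 V.
Step 5 — Current: I = V / Z = 0.002269 - j0.001167 A = 0.002551∠-27.2° A.
Step 6 — Complex power: S = V·I* = 0.01276 + j2.568e-06 VA.
Step 7 — Real power: P = Re(S) = 0.01276 W.
Step 8 — Reactive power: Q = Im(S) = 2.568e-06 VAR.
Step 9 — Apparent power: |S| = 0.01276 VA.
Step 10 — Power factor: PF = P/|S| = 1 (lagging).

(a) P = 0.01276 W  (b) Q = 2.568e-06 VAR  (c) S = 0.01276 VA  (d) PF = 1 (lagging)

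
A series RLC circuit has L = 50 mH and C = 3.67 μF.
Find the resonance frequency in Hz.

Step 1 — Resonance condition Im(Z)=0 gives ω₀ = 1/√(LC).
Step 2 — ω₀ = 1/√(0.05·3.67e-06) = 2334 rad/s.
Step 3 — f₀ = ω₀/(2π) = 371.5 Hz.

f₀ = 371.5 Hz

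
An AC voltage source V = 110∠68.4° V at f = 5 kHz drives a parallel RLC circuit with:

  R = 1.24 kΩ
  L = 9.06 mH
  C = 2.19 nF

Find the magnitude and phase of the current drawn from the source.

Step 1 — Angular frequency: ω = 2π·f = 2π·5000 = 3.142e+04 rad/s.
Step 2 — Component impedances:
  R: Z = R = 1240 Ω
  L: Z = jωL = j·3.142e+04·0.00906 = 0 + j284.6 Ω
  C: Z = 1/(jωC) = -j/(ω·C) = 0 - j1.453e+04 Ω
Step 3 — Parallel combination: 1/Z_total = 1/R + 1/L + 1/C; Z_total = 64.44 + j275.2 Ω = 282.7∠76.8° Ω.
Step 4 — Source phasor: V = 110∠68.4° V = 40.49 + j102.3 V.
Step 5 — Ohm's law: I = V / Z_total = (40.49 + j102.3) / (64.44 + j275.2) = 0.3849 - j0.057 A.
Step 6 — Convert to polar: |I| = 0.3891 A, ∠I = -8.4°.

I = 0.3891∠-8.4° A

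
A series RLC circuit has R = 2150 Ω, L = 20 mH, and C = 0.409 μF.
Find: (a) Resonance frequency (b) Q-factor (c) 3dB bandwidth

Step 1 — Resonance condition Im(Z)=0 gives ω₀ = 1/√(LC).
Step 2 — ω₀ = 1/√(0.02·4.09e-07) = 1.106e+04 rad/s.
Step 3 — f₀ = ω₀/(2π) = 1760 Hz.
Step 4 — Series Q: Q = ω₀L/R = 1.106e+04·0.02/2150 = 0.1029.
Step 5 — 3dB bandwidth: Δω = ω₀/Q = 1.075e+05 rad/s; BW = Δω/(2π) = 1.711e+04 Hz.

(a) f₀ = 1760 Hz  (b) Q = 0.1029  (c) BW = 1.711e+04 Hz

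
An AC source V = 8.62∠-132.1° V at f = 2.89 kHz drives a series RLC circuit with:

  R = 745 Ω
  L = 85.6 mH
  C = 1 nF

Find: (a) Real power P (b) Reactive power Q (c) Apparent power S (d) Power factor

Step 1 — Angular frequency: ω = 2π·f = 2π·2890 = 1.816e+04 rad/s.
Step 2 — Component impedances:
  R: Z = R = 745 Ω
  L: Z = jωL = j·1.816e+04·0.0856 = 0 + j1554 Ω
  C: Z = 1/(jωC) = -j/(ω·C) = 0 - j5.507e+04 Ω
Step 3 — Series combination: Z_total = R + L + C = 745 - j5.352e+04 Ω = 5.352e+04∠-89.2° Ω.
Step 4 — Source phasor: V = 8.62∠-132.1° V = -5.779 - j6.396 V.
Step 5 — Current: I = V / Z = 0.000118 - j0.0001096 A = 0.0001611∠-42.9° A.
Step 6 — Complex power: S = V·I* = 1.932e-05 - j0.001388 VA.
Step 7 — Real power: P = Re(S) = 1.932e-05 W.
Step 8 — Reactive power: Q = Im(S) = -0.001388 VAR.
Step 9 — Apparent power: |S| = 0.001388 VA.
Step 10 — Power factor: PF = P/|S| = 0.01392 (leading).

(a) P = 1.932e-05 W  (b) Q = -0.001388 VAR  (c) S = 0.001388 VA  (d) PF = 0.01392 (leading)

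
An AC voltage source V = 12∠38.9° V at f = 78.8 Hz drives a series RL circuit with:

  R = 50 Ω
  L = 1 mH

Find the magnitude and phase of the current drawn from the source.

Step 1 — Angular frequency: ω = 2π·f = 2π·78.8 = 495.1 rad/s.
Step 2 — Component impedances:
  R: Z = R = 50 Ω
  L: Z = jωL = j·495.1·0.001 = 0 + j0.4951 Ω
Step 3 — Series combination: Z_total = R + L = 50 + j0.4951 Ω = 50∠0.6° Ω.
Step 4 — Source phasor: V = 12∠38.9° V = 9.339 + j7.536 V.
Step 5 — Ohm's law: I = V / Z_total = (9.339 + j7.536) / (50 + j0.4951) = 0.1883 + j0.1488 A.
Step 6 — Convert to polar: |I| = 0.24 A, ∠I = 38.3°.

I = 0.24∠38.3° A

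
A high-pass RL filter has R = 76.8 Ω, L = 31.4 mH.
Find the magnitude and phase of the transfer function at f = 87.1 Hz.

Step 1 — Angular frequency: ω = 2π·87.1 = 547.3 rad/s.
Step 2 — Transfer function: H(jω) = jωL/(R + jωL).
Step 3 — Numerator jωL = j·17.18; denominator R + jωL = 76.8 + j17.18.
Step 4 — H = 0.04768 + j0.2131.
Step 5 — Magnitude: |H| = 0.2184 (-13.2 dB); phase: φ = 77.4°.

|H| = 0.2184 (-13.2 dB), φ = 77.4°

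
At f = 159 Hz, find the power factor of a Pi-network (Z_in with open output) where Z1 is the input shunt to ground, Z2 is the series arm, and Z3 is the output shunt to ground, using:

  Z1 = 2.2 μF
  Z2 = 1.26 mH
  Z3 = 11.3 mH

Step 1 — Angular frequency: ω = 2π·f = 2π·159 = 999 rad/s.
Step 2 — Component impedances:
  Z1: Z = 1/(jωC) = -j/(ω·C) = 0 - j455 Ω
  Z2: Z = jωL = j·999·0.00126 = 0 + j1.259 Ω
  Z3: Z = jωL = j·999·0.0113 = 0 + j11.29 Ω
Step 3 — With open output, the series arm Z2 and the output shunt Z3 appear in series to ground: Z2 + Z3 = 0 + j12.55 Ω.
Step 4 — Parallel with input shunt Z1: Z_in = Z1 || (Z2 + Z3) = 0 + j12.9 Ω = 12.9∠90.0° Ω.
Step 5 — Power factor: PF = cos(φ) = Re(Z)/|Z| = -0/12.9 = -0.
Step 6 — Type: Im(Z) = 12.9 ⇒ lagging (phase φ = 90.0°).

PF = -0 (lagging, φ = 90.0°)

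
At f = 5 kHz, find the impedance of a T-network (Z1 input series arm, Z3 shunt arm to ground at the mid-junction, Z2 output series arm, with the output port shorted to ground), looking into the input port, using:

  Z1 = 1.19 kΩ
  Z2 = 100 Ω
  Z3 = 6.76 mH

Step 1 — Angular frequency: ω = 2π·f = 2π·5000 = 3.142e+04 rad/s.
Step 2 — Component impedances:
  Z1: Z = R = 1190 Ω
  Z2: Z = R = 100 Ω
  Z3: Z = jωL = j·3.142e+04·0.00676 = 0 + j212.4 Ω
Step 3 — With the output port shorted to ground, the output series arm Z2 runs from the junction to ground; the shunt arm Z3 also runs from the junction to ground. They appear in parallel: Z3 || Z2 = 81.85 + j38.54 Ω.
Step 4 — Series with input arm Z1: Z_in = Z1 + (Z3 || Z2) = 1272 + j38.54 Ω = 1272∠1.7° Ω.

Z = 1272 + j38.54 Ω = 1272∠1.7° Ω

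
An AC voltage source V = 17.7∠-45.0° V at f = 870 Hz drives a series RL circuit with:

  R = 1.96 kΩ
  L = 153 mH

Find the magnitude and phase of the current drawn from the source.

Step 1 — Angular frequency: ω = 2π·f = 2π·870 = 5466 rad/s.
Step 2 — Component impedances:
  R: Z = R = 1960 Ω
  L: Z = jωL = j·5466·0.153 = 0 + j836.4 Ω
Step 3 — Series combination: Z_total = R + L = 1960 + j836.4 Ω = 2131∠23.1° Ω.
Step 4 — Source phasor: V = 17.7∠-45.0° V = 12.52 - j12.52 V.
Step 5 — Ohm's law: I = V / Z_total = (12.52 - j12.52) / (1960 + j836.4) = 0.003097 - j0.007707 A.
Step 6 — Convert to polar: |I| = 0.008306 A, ∠I = -68.1°.

I = 0.008306∠-68.1° A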